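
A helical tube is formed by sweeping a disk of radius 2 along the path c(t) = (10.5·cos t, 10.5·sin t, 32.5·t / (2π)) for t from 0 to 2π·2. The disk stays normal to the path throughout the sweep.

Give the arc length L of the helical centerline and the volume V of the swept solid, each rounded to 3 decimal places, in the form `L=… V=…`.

2πR = 2π·10.5 = 65.973446
per-turn = √(65.973446² + 32.5²) = √(4352.4955 + 1056.25) = √5408.7455 = 73.544174
L = 2 × 73.544174 = 147.088348
V = π·2² × L = 12.566371 × 147.088348 = 1848.366696

L=147.088 V=1848.367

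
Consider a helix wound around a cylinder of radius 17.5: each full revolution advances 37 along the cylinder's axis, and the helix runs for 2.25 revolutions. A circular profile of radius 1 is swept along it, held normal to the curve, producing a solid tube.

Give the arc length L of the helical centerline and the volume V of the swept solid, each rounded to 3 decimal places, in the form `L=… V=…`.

L=261.032 V=820.055

2πR = 2π·17.5 = 109.955743
per-turn = √(109.955743² + 37²) = √(12090.2654 + 1369) = √13459.2654 = 116.014074
L = 2.25 × 116.014074 = 261.031667
V = π·1² × L = 3.141593 × 261.031667 = 820.055167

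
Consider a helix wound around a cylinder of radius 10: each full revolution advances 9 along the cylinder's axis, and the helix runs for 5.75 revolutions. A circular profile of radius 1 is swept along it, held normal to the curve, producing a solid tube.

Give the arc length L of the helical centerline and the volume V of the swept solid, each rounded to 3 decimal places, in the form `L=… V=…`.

2πR = 2π·10 = 62.831853
per-turn = √(62.831853² + 9²) = √(3947.8418 + 81) = √4028.8418 = 63.473158
L = 5.75 × 63.473158 = 364.970657
V = π·1² × L = 3.141593 × 364.970657 = 1146.589136

L=364.971 V=1146.589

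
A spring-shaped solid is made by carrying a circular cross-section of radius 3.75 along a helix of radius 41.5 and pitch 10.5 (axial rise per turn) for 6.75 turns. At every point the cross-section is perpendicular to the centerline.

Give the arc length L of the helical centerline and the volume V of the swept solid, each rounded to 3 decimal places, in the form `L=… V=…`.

2πR = 2π·41.5 = 260.752190
per-turn = √(260.752190² + 10.5²) = √(67991.7047 + 110.25) = √68101.9547 = 260.963512
L = 6.75 × 260.963512 = 1761.503708
V = π·3.75² × L = 44.178647 × 1761.503708 = 77820.849943

L=1761.504 V=77820.850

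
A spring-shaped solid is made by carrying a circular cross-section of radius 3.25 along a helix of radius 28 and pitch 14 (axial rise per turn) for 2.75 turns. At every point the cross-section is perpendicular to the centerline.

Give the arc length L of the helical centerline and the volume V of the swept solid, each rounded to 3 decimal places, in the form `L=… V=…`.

2πR = 2π·28 = 175.929189
per-turn = √(175.929189² + 14²) = √(30951.0794 + 196) = √31147.0794 = 176.485352
L = 2.75 × 176.485352 = 485.334717
V = π·3.25² × L = 33.183072 × 485.334717 = 16104.897070

L=485.335 V=16104.897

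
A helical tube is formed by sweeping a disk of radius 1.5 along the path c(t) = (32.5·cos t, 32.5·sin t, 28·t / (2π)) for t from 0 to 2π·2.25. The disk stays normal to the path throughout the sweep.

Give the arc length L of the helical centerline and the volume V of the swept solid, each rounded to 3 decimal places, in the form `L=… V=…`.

L=463.757 V=3278.105

2πR = 2π·32.5 = 204.203522
per-turn = √(204.203522² + 28²) = √(41699.0786 + 784) = √42483.0786 = 206.114237
L = 2.25 × 206.114237 = 463.757033
V = π·1.5² × L = 7.068583 × 463.757033 = 3278.105296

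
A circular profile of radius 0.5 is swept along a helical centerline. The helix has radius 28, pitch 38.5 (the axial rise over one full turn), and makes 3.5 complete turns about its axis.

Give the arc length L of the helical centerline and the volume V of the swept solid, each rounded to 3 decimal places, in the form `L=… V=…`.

2πR = 2π·28 = 175.929189
per-turn = √(175.929189² + 38.5²) = √(30951.0794 + 1482.25) = √32433.3294 = 180.092558
L = 3.5 × 180.092558 = 630.323953
V = π·0.5² × L = 0.785398 × 630.323953 = 495.055275

L=630.324 V=495.055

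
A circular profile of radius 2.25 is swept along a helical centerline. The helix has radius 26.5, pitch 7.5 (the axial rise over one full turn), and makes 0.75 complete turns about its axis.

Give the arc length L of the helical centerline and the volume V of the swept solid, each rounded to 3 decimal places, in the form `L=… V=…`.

L=125.005 V=1988.118

2πR = 2π·26.5 = 166.504411
per-turn = √(166.504411² + 7.5²) = √(27723.7188 + 56.25) = √27779.9688 = 166.673239
L = 0.75 × 166.673239 = 125.004930
V = π·2.25² × L = 15.904313 × 125.004930 = 1988.117503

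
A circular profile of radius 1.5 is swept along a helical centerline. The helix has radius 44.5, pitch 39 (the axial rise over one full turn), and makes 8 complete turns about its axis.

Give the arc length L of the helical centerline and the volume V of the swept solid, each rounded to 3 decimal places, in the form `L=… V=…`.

2πR = 2π·44.5 = 279.601746
per-turn = √(279.601746² + 39²) = √(78177.1365 + 1521) = √79698.1365 = 282.308584
L = 8 × 282.308584 = 2258.468670
V = π·1.5² × L = 7.068583 × 2258.468670 = 15964.174310

L=2258.469 V=15964.174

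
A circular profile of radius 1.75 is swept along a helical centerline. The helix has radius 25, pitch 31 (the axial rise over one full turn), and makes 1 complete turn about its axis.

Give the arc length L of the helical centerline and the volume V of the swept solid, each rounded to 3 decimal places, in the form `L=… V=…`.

2πR = 2π·25 = 157.079633
per-turn = √(157.079633² + 31²) = √(24674.0110 + 961) = √25635.0110 = 160.109372
L = 1 × 160.109372 = 160.109372
V = π·1.75² × L = 9.621128 × 160.109372 = 1540.432682

L=160.109 V=1540.433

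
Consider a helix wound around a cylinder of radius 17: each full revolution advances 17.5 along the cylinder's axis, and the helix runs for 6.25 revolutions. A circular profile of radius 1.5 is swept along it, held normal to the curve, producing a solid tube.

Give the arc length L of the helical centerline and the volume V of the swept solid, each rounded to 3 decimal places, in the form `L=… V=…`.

2πR = 2π·17 = 106.814150
per-turn = √(106.814150² + 17.5²) = √(11409.2627 + 306.25) = √11715.5127 = 108.238222
L = 6.25 × 108.238222 = 676.488887
V = π·1.5² × L = 7.068583 × 676.488887 = 4781.818165

L=676.489 V=4781.818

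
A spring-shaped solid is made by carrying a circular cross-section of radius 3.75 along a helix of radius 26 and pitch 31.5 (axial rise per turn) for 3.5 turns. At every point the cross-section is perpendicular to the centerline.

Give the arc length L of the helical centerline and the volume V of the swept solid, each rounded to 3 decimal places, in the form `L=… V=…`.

2πR = 2π·26 = 163.362818
per-turn = √(163.362818² + 31.5²) = √(26687.4103 + 992.25) = √27679.6603 = 166.372054
L = 3.5 × 166.372054 = 582.302188
V = π·3.75² × L = 44.178647 × 582.302188 = 25725.322651

L=582.302 V=25725.323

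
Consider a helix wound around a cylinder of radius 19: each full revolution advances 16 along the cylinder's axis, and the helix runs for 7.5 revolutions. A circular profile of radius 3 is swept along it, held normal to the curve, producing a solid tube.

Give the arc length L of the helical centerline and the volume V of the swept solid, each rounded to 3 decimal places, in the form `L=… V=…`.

2πR = 2π·19 = 119.380521
per-turn = √(119.380521² + 16²) = √(14251.7088 + 256) = √14507.7088 = 120.447950
L = 7.5 × 120.447950 = 903.359628
V = π·3² × L = 28.274334 × 903.359628 = 25541.891738

L=903.360 V=25541.892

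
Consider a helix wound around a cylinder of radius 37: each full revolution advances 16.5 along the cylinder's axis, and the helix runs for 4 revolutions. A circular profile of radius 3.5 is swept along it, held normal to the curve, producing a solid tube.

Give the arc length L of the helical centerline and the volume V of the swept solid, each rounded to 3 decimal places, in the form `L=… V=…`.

L=932.251 V=35877.209

2πR = 2π·37 = 232.477856
per-turn = √(232.477856² + 16.5²) = √(54045.9537 + 272.25) = √54318.2037 = 233.062660
L = 4 × 233.062660 = 932.250642
V = π·3.5² × L = 38.484510 × 932.250642 = 35877.209154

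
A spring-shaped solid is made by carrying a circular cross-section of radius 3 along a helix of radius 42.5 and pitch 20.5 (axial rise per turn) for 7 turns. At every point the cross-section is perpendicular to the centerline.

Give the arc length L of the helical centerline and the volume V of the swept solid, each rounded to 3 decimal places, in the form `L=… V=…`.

2πR = 2π·42.5 = 267.035376
per-turn = √(267.035376² + 20.5²) = √(71307.8918 + 420.25) = √71728.1418 = 267.821100
L = 7 × 267.821100 = 1874.747703
V = π·3² × L = 28.274334 × 1874.747703 = 53007.242486

L=1874.748 V=53007.242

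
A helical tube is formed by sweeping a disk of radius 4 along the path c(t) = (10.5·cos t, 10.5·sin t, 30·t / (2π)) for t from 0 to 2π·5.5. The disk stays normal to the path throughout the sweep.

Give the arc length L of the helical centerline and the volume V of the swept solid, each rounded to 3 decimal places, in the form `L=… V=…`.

L=398.608 V=20036.202

2πR = 2π·10.5 = 65.973446
per-turn = √(65.973446² + 30²) = √(4352.4955 + 900) = √5252.4955 = 72.474103
L = 5.5 × 72.474103 = 398.607564
V = π·4² × L = 50.265482 × 398.607564 = 20036.201518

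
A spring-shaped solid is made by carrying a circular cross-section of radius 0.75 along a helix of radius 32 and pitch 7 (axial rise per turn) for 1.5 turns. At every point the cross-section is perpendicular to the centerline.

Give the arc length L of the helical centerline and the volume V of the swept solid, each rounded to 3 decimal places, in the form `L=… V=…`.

2πR = 2π·32 = 201.061930
per-turn = √(201.061930² + 7²) = √(40425.8996 + 49) = √40474.8996 = 201.183746
L = 1.5 × 201.183746 = 301.775619
V = π·0.75² × L = 1.767146 × 301.775619 = 533.281538

L=301.776 V=533.282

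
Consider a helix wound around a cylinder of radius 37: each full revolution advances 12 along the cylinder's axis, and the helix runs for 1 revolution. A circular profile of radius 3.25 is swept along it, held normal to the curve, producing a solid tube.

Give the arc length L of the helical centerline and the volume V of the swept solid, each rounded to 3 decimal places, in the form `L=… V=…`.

2πR = 2π·37 = 232.477856
per-turn = √(232.477856² + 12²) = √(54045.9537 + 144) = √54189.9537 = 232.787357
L = 1 × 232.787357 = 232.787357
V = π·3.25² × L = 33.183072 × 232.787357 = 7724.599731

L=232.787 V=7724.600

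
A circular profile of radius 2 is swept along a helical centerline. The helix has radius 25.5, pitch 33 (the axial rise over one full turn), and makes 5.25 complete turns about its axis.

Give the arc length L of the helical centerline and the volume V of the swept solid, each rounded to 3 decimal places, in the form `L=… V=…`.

L=858.818 V=10792.224

2πR = 2π·25.5 = 160.221225
per-turn = √(160.221225² + 33²) = √(25670.8410 + 1089) = √26759.8410 = 163.584355
L = 5.25 × 163.584355 = 858.817861
V = π·2² × L = 12.566371 × 858.817861 = 10792.223535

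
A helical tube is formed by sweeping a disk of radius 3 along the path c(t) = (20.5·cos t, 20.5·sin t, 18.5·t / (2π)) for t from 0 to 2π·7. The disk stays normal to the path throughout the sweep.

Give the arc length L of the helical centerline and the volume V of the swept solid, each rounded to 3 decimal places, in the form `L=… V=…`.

L=910.890 V=25754.794

2πR = 2π·20.5 = 128.805299
per-turn = √(128.805299² + 18.5²) = √(16590.8050 + 342.25) = √16933.0550 = 130.127073
L = 7 × 130.127073 = 910.889508
V = π·3² × L = 28.274334 × 910.889508 = 25754.794066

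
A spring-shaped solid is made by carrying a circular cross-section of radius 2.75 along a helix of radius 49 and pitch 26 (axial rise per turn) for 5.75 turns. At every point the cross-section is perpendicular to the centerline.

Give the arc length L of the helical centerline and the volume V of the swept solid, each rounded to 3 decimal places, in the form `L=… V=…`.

2πR = 2π·49 = 307.876080
per-turn = √(307.876080² + 26²) = √(94787.6807 + 676) = √95463.6807 = 308.971974
L = 5.75 × 308.971974 = 1776.588850
V = π·2.75² × L = 23.758294 × 1776.588850 = 42208.721003

L=1776.589 V=42208.721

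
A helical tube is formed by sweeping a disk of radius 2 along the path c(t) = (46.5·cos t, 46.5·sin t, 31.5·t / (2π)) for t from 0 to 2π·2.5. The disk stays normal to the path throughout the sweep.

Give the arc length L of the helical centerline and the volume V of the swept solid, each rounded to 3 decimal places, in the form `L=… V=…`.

2πR = 2π·46.5 = 292.168117
per-turn = √(292.168117² + 31.5²) = √(85362.2085 + 992.25) = √86354.4585 = 293.861291
L = 2.5 × 293.861291 = 734.653228
V = π·2² × L = 12.566371 × 734.653228 = 9231.924736

L=734.653 V=9231.925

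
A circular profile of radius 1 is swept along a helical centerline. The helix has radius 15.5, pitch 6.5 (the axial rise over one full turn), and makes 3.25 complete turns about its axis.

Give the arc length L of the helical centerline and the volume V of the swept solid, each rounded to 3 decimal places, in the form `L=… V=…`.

2πR = 2π·15.5 = 97.389372
per-turn = √(97.389372² + 6.5²) = √(9484.6898 + 42.25) = √9526.9398 = 97.606044
L = 3.25 × 97.606044 = 317.219643
V = π·1² × L = 3.141593 × 317.219643 = 996.574900

L=317.220 V=996.575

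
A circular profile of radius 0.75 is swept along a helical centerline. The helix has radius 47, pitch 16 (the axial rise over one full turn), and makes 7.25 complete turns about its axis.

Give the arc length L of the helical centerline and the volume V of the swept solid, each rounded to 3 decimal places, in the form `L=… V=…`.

L=2144.136 V=3789.000

2πR = 2π·47 = 295.309709
per-turn = √(295.309709² + 16²) = √(87207.8245 + 256) = √87463.8245 = 295.742835
L = 7.25 × 295.742835 = 2144.135554
V = π·0.75² × L = 1.767146 × 2144.135554 = 3789.000284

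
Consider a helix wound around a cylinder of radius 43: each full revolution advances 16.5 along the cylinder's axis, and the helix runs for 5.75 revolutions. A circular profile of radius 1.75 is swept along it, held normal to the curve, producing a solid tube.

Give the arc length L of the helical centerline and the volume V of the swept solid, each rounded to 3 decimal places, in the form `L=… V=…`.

2πR = 2π·43 = 270.176968
per-turn = √(270.176968² + 16.5²) = √(72995.5942 + 272.25) = √73267.8442 = 270.680336
L = 5.75 × 270.680336 = 1556.411930
V = π·1.75² × L = 9.621128 × 1556.411930 = 14974.437628

L=1556.412 V=14974.438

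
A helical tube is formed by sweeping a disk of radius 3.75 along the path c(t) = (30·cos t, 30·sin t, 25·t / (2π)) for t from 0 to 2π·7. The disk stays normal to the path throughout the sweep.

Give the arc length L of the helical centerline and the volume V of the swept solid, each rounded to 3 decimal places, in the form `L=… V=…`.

L=1331.023 V=58802.811

2πR = 2π·30 = 188.495559
per-turn = √(188.495559² + 25²) = √(35530.5758 + 625) = √36155.5758 = 190.146196
L = 7 × 190.146196 = 1331.023372
V = π·3.75² × L = 44.178647 × 1331.023372 = 58802.811282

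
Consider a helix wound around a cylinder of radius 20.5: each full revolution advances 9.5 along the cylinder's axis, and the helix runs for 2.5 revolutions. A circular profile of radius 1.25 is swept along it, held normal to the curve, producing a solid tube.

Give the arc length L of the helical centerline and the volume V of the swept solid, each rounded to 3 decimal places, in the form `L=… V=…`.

2πR = 2π·20.5 = 128.805299
per-turn = √(128.805299² + 9.5²) = √(16590.8050 + 90.25) = √16681.0550 = 129.155159
L = 2.5 × 129.155159 = 322.887897
V = π·1.25² × L = 4.908739 × 322.887897 = 1584.972256

L=322.888 V=1584.972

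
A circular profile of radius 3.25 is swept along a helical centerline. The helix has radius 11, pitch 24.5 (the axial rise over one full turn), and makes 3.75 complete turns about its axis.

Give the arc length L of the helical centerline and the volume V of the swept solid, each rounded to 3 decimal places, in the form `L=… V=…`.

2πR = 2π·11 = 69.115038
per-turn = √(69.115038² + 24.5²) = √(4776.8885 + 600.25) = √5377.1385 = 73.328975
L = 3.75 × 73.328975 = 274.983655
V = π·3.25² × L = 33.183072 × 274.983655 = 9124.802537

L=274.984 V=9124.803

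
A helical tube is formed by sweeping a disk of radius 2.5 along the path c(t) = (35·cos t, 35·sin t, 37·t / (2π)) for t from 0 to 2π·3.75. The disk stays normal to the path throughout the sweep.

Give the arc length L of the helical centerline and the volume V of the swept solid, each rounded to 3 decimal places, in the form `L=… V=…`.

2πR = 2π·35 = 219.911486
per-turn = √(219.911486² + 37²) = √(48361.0616 + 1369) = √49730.0616 = 223.002380
L = 3.75 × 223.002380 = 836.258926
V = π·2.5² × L = 19.634954 × 836.258926 = 16419.905609

L=836.259 V=16419.906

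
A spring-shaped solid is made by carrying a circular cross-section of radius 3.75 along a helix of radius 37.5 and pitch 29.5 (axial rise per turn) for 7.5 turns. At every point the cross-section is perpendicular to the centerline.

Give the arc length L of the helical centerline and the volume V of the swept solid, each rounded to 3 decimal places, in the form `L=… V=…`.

2πR = 2π·37.5 = 235.619449
per-turn = √(235.619449² + 29.5²) = √(55516.5248 + 870.25) = √56386.7748 = 237.458996
L = 7.5 × 237.458996 = 1780.942470
V = π·3.75² × L = 44.178647 × 1780.942470 = 78679.628142

L=1780.942 V=78679.628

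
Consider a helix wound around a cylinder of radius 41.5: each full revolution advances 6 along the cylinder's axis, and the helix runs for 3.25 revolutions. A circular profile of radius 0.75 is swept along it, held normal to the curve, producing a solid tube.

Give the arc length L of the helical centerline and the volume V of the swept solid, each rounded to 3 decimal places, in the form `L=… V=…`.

2πR = 2π·41.5 = 260.752190
per-turn = √(260.752190² + 6²) = √(67991.7047 + 36) = √68027.7047 = 260.821212
L = 3.25 × 260.821212 = 847.668940
V = π·0.75² × L = 1.767146 × 847.668940 = 1497.954664

L=847.669 V=1497.955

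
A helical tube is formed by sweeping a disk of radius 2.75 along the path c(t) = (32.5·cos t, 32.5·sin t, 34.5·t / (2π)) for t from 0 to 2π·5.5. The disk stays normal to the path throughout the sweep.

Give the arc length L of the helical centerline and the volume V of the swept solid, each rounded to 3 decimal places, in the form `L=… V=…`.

L=1139.036 V=27061.544

2πR = 2π·32.5 = 204.203522
per-turn = √(204.203522² + 34.5²) = √(41699.0786 + 1190.25) = √42889.3286 = 207.097389
L = 5.5 × 207.097389 = 1139.035640
V = π·2.75² × L = 23.758294 × 1139.035640 = 27061.544124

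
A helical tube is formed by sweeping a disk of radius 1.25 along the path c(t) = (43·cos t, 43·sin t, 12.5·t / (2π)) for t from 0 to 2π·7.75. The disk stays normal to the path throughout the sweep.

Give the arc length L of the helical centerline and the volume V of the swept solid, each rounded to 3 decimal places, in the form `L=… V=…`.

2πR = 2π·43 = 270.176968
per-turn = √(270.176968² + 12.5²) = √(72995.5942 + 156.25) = √73151.8442 = 270.465976
L = 7.75 × 270.465976 = 2096.111314
V = π·1.25² × L = 4.908739 × 2096.111314 = 10289.262350

L=2096.111 V=10289.262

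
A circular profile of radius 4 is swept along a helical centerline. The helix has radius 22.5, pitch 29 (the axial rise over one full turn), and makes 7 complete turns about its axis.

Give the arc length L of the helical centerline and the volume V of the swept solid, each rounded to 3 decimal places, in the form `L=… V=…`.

2πR = 2π·22.5 = 141.371669
per-turn = √(141.371669² + 29²) = √(19985.9489 + 841) = √20826.9489 = 144.315449
L = 7 × 144.315449 = 1010.208145
V = π·4² × L = 50.265482 × 1010.208145 = 50778.599803

L=1010.208 V=50778.600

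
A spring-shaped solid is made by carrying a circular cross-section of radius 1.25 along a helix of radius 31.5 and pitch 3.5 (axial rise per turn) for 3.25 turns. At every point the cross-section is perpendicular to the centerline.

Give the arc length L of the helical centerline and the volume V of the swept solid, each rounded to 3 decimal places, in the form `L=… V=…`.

L=643.342 V=3157.996

2πR = 2π·31.5 = 197.920337
per-turn = √(197.920337² + 3.5²) = √(39172.4599 + 12.25) = √39184.7099 = 197.951282
L = 3.25 × 197.951282 = 643.341665
V = π·1.25² × L = 4.908739 × 643.341665 = 3157.996014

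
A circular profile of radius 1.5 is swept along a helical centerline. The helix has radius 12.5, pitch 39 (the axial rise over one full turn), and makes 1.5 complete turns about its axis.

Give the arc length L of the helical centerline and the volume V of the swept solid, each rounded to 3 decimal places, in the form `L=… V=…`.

2πR = 2π·12.5 = 78.539816
per-turn = √(78.539816² + 39²) = √(6168.5028 + 1521) = √7689.5028 = 87.689810
L = 1.5 × 87.689810 = 131.534715
V = π·1.5² × L = 7.068583 × 131.534715 = 929.764111

L=131.535 V=929.764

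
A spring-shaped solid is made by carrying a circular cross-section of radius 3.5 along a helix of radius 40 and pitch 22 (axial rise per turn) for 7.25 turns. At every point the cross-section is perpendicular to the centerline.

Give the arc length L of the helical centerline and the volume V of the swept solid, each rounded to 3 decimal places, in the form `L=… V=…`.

2πR = 2π·40 = 251.327412
per-turn = √(251.327412² + 22²) = √(63165.4682 + 484) = √63649.4682 = 252.288462
L = 7.25 × 252.288462 = 1829.091351
V = π·3.5² × L = 38.484510 × 1829.091351 = 70391.684403

L=1829.091 V=70391.684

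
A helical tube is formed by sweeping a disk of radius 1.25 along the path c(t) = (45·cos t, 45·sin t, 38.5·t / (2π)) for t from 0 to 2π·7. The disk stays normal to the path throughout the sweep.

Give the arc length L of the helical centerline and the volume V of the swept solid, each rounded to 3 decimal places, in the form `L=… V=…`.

2πR = 2π·45 = 282.743339
per-turn = √(282.743339² + 38.5²) = √(79943.7956 + 1482.25) = √81426.0456 = 285.352494
L = 7 × 285.352494 = 1997.467456
V = π·1.25² × L = 4.908739 × 1997.467456 = 9805.045445

L=1997.467 V=9805.045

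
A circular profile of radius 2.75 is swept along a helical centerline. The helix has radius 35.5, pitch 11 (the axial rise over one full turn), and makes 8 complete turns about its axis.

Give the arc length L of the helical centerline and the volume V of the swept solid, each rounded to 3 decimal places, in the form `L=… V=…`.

2πR = 2π·35.5 = 223.053078
per-turn = √(223.053078² + 11²) = √(49752.6758 + 121) = √49873.6758 = 223.324150
L = 8 × 223.324150 = 1786.593197
V = π·2.75² × L = 23.758294 × 1786.593197 = 42446.407215

L=1786.593 V=42446.407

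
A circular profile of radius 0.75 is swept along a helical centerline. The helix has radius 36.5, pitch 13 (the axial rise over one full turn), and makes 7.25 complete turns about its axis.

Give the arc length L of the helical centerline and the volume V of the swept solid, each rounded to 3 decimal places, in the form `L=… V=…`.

2πR = 2π·36.5 = 229.336264
per-turn = √(229.336264² + 13²) = √(52595.1219 + 169) = √52764.1219 = 229.704423
L = 7.25 × 229.704423 = 1665.357065
V = π·0.75² × L = 1.767146 × 1665.357065 = 2942.928856

L=1665.357 V=2942.929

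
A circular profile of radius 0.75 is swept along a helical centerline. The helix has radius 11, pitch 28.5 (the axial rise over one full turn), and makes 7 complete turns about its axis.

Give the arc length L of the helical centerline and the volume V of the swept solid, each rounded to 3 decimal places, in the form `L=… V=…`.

2πR = 2π·11 = 69.115038
per-turn = √(69.115038² + 28.5²) = √(4776.8885 + 812.25) = √5589.1385 = 74.760541
L = 7 × 74.760541 = 523.323789
V = π·0.75² × L = 1.767146 × 523.323789 = 924.789471

L=523.324 V=924.789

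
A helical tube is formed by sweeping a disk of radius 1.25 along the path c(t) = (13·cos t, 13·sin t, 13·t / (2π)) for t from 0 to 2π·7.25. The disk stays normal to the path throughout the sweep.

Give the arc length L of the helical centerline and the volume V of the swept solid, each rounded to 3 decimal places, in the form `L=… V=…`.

L=599.643 V=2943.493

2πR = 2π·13 = 81.681409
per-turn = √(81.681409² + 13²) = √(6671.8526 + 169) = √6840.8526 = 82.709447
L = 7.25 × 82.709447 = 599.643489
V = π·1.25² × L = 4.908739 × 599.643489 = 2943.493092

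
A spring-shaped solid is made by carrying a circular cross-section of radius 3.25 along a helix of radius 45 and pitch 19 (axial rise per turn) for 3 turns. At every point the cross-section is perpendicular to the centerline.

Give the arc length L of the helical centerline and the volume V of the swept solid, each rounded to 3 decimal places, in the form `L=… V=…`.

L=850.143 V=28210.358

2πR = 2π·45 = 282.743339
per-turn = √(282.743339² + 19²) = √(79943.7956 + 361) = √80304.7956 = 283.381008
L = 3 × 283.381008 = 850.143024
V = π·3.25² × L = 33.183072 × 850.143024 = 28210.357511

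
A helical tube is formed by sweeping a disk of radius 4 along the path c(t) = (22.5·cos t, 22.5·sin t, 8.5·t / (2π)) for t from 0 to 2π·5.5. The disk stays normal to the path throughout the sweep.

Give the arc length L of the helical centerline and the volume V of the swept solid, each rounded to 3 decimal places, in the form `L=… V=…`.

2πR = 2π·22.5 = 141.371669
per-turn = √(141.371669² + 8.5²) = √(19985.9489 + 72.25) = √20058.1989 = 141.626971
L = 5.5 × 141.626971 = 778.948340
V = π·4² × L = 50.265482 × 778.948340 = 39154.214142

L=778.948 V=39154.214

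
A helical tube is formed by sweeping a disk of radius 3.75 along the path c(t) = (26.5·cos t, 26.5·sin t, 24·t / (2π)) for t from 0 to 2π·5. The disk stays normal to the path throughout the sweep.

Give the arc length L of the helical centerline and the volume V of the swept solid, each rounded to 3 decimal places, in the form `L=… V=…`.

2πR = 2π·26.5 = 166.504411
per-turn = √(166.504411² + 24²) = √(27723.7188 + 576) = √28299.7188 = 168.225203
L = 5 × 168.225203 = 841.126013
V = π·3.75² × L = 44.178647 × 841.126013 = 37159.808933

L=841.126 V=37159.809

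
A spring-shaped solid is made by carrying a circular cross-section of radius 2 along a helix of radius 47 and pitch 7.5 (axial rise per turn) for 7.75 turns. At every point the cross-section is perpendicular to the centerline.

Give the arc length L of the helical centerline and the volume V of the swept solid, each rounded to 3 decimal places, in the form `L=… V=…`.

2πR = 2π·47 = 295.309709
per-turn = √(295.309709² + 7.5²) = √(87207.8245 + 56.25) = √87264.0745 = 295.404933
L = 7.75 × 295.404933 = 2289.388231
V = π·2² × L = 12.566371 × 2289.388231 = 28769.300996

L=2289.388 V=28769.301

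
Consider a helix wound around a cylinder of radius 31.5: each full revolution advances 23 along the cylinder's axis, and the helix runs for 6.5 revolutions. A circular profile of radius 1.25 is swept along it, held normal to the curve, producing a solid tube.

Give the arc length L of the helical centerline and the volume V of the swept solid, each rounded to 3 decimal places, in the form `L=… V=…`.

2πR = 2π·31.5 = 197.920337
per-turn = √(197.920337² + 23²) = √(39172.4599 + 529) = √39701.4599 = 199.252252
L = 6.5 × 199.252252 = 1295.139637
V = π·1.25² × L = 4.908739 × 1295.139637 = 6357.501827

L=1295.140 V=6357.502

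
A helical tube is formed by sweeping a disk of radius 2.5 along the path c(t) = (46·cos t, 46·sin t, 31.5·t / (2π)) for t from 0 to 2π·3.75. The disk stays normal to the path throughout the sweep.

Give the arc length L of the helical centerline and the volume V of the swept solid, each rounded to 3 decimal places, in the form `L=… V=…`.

L=1090.267 V=21407.352

2πR = 2π·46 = 289.026524
per-turn = √(289.026524² + 31.5²) = √(83536.3317 + 992.25) = √84528.5817 = 290.737995
L = 3.75 × 290.737995 = 1090.267481
V = π·2.5² × L = 19.634954 × 1090.267481 = 21407.351924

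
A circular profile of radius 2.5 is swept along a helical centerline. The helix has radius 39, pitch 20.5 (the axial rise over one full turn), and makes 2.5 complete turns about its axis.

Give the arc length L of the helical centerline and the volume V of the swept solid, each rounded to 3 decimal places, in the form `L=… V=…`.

L=614.751 V=12070.599

2πR = 2π·39 = 245.044227
per-turn = √(245.044227² + 20.5²) = √(60046.6732 + 420.25) = √60466.9232 = 245.900230
L = 2.5 × 245.900230 = 614.750575
V = π·2.5² × L = 19.634954 × 614.750575 = 12070.599320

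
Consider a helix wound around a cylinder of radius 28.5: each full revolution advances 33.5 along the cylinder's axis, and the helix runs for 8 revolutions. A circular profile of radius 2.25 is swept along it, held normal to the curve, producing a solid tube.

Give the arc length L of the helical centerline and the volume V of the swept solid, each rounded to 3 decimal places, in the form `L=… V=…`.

2πR = 2π·28.5 = 179.070781
per-turn = √(179.070781² + 33.5²) = √(32066.3447 + 1122.25) = √33188.5947 = 182.177372
L = 8 × 182.177372 = 1457.418972
V = π·2.25² × L = 15.904313 × 1457.418972 = 23179.247229

L=1457.419 V=23179.247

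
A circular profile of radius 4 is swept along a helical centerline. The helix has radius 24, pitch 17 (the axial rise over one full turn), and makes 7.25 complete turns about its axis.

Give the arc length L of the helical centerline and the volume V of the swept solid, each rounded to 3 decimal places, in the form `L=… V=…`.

L=1100.200 V=55302.063

2πR = 2π·24 = 150.796447
per-turn = √(150.796447² + 17²) = √(22739.5685 + 289) = √23028.5685 = 151.751667
L = 7.25 × 151.751667 = 1100.199588
V = π·4² × L = 50.265482 × 1100.199588 = 55302.063101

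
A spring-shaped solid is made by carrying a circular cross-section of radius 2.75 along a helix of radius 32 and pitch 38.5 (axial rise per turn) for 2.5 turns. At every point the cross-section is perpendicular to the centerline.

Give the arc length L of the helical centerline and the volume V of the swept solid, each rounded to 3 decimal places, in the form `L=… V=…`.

L=511.787 V=12159.186

2πR = 2π·32 = 201.061930
per-turn = √(201.061930² + 38.5²) = √(40425.8996 + 1482.25) = √41908.1496 = 204.714801
L = 2.5 × 204.714801 = 511.787002
V = π·2.75² × L = 23.758294 × 511.787002 = 12159.186280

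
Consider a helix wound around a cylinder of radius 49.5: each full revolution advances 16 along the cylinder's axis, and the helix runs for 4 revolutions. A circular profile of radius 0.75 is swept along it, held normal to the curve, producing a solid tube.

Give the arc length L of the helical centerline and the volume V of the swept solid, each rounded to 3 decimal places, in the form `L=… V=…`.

L=1245.716 V=2201.362

2πR = 2π·49.5 = 311.017673
per-turn = √(311.017673² + 16²) = √(96731.9927 + 256) = √96987.9927 = 311.428953
L = 4 × 311.428953 = 1245.715812
V = π·0.75² × L = 1.767146 × 1245.715812 = 2201.361549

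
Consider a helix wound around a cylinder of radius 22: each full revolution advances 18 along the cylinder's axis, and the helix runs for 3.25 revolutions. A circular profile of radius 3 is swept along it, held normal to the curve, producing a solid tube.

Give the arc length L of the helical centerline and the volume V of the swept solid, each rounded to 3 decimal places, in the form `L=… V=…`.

2πR = 2π·22 = 138.230077
per-turn = √(138.230077² + 18²) = √(19107.5541 + 324) = √19431.5541 = 139.397109
L = 3.25 × 139.397109 = 453.040606
V = π·3² × L = 28.274334 × 453.040606 = 12809.421347

L=453.041 V=12809.421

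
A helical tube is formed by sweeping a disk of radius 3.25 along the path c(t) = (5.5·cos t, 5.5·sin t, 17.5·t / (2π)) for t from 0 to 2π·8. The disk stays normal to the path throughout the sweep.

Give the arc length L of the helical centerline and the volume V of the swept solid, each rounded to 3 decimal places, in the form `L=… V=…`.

2πR = 2π·5.5 = 34.557519
per-turn = √(34.557519² + 17.5²) = √(1194.2221 + 306.25) = √1500.4721 = 38.735928
L = 8 × 38.735928 = 309.887425
V = π·3.25² × L = 33.183072 × 309.887425 = 10283.016877

L=309.887 V=10283.017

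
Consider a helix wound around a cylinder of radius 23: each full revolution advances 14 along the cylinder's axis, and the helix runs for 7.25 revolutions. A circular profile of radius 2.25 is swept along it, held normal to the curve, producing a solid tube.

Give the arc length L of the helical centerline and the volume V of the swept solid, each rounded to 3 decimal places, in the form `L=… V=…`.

L=1052.626 V=16741.296

2πR = 2π·23 = 144.513262
per-turn = √(144.513262² + 14²) = √(20884.0829 + 196) = √21080.0829 = 145.189817
L = 7.25 × 145.189817 = 1052.626172
V = π·2.25² × L = 15.904313 × 1052.626172 = 16741.295911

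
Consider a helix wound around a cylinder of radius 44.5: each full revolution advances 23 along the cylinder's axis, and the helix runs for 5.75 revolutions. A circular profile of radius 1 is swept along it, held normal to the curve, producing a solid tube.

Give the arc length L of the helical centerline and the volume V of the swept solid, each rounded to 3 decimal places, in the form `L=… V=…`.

2πR = 2π·44.5 = 279.601746
per-turn = √(279.601746² + 23²) = √(78177.1365 + 529) = √78706.1365 = 280.546140
L = 5.75 × 280.546140 = 1613.140303
V = π·1² × L = 3.141593 × 1613.140303 = 5067.829725

L=1613.140 V=5067.830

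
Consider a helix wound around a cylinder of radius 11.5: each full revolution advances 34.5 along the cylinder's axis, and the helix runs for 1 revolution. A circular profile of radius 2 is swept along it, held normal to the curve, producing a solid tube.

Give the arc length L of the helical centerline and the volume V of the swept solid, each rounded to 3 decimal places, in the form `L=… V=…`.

L=80.070 V=1006.194

2πR = 2π·11.5 = 72.256631
per-turn = √(72.256631² + 34.5²) = √(5221.0207 + 1190.25) = √6411.2707 = 80.070411
L = 1 × 80.070411 = 80.070411
V = π·2² × L = 12.566371 × 80.070411 = 1006.194461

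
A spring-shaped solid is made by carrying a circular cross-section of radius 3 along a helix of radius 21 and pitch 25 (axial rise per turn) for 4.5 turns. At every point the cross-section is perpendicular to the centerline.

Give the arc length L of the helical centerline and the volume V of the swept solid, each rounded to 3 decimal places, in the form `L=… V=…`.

L=604.325 V=17086.879

2πR = 2π·21 = 131.946891
per-turn = √(131.946891² + 25²) = √(17409.9822 + 625) = √18034.9822 = 134.294386
L = 4.5 × 134.294386 = 604.324738
V = π·3² × L = 28.274334 × 604.324738 = 17086.879412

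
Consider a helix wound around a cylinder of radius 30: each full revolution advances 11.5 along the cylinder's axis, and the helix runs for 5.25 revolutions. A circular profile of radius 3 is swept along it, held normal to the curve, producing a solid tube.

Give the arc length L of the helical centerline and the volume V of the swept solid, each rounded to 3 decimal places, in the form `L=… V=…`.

L=991.442 V=28032.354

2πR = 2π·30 = 188.495559
per-turn = √(188.495559² + 11.5²) = √(35530.5758 + 132.25) = √35662.8258 = 188.846037
L = 5.25 × 188.846037 = 991.441696
V = π·3² × L = 28.274334 × 991.441696 = 28032.353548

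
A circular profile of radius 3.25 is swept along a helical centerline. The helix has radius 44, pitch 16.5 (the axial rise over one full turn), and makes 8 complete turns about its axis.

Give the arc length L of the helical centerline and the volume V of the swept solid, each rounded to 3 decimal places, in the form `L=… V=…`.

2πR = 2π·44 = 276.460154
per-turn = √(276.460154² + 16.5²) = √(76430.2165 + 272.25) = √76702.4665 = 276.952101
L = 8 × 276.952101 = 2215.616811
V = π·3.25² × L = 33.183072 × 2215.616811 = 73520.973070

L=2215.617 V=73520.973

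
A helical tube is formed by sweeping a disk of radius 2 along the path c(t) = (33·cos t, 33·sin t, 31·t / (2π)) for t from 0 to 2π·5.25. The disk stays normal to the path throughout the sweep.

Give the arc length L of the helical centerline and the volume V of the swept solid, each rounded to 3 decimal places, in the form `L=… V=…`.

L=1100.661 V=13831.313

2πR = 2π·33 = 207.345115
per-turn = √(207.345115² + 31²) = √(42991.9968 + 961) = √43952.9968 = 209.649700
L = 5.25 × 209.649700 = 1100.660926
V = π·2² × L = 12.566371 × 1100.660926 = 13831.313114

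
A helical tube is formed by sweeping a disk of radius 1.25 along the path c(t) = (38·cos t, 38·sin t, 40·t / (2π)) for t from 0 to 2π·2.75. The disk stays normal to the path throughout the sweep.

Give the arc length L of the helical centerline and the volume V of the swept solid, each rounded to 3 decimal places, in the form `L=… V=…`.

2πR = 2π·38 = 238.761042
per-turn = √(238.761042² + 40²) = √(57006.8350 + 1600) = √58606.8350 = 242.088486
L = 2.75 × 242.088486 = 665.743336
V = π·1.25² × L = 4.908739 × 665.743336 = 3267.959960

L=665.743 V=3267.960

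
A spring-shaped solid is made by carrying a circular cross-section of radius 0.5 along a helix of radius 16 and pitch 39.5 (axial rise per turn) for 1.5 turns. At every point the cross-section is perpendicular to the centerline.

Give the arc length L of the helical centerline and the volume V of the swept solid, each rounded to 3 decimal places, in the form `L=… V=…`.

2πR = 2π·16 = 100.530965
per-turn = √(100.530965² + 39.5²) = √(10106.4749 + 1560.25) = √11666.7249 = 108.012615
L = 1.5 × 108.012615 = 162.018922
V = π·0.5² × L = 0.785398 × 162.018922 = 127.249364

L=162.019 V=127.249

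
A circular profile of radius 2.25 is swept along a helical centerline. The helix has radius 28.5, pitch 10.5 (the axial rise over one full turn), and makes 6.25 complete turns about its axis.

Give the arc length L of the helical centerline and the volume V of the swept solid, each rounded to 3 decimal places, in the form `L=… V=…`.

L=1121.115 V=17830.559

2πR = 2π·28.5 = 179.070781
per-turn = √(179.070781² + 10.5²) = √(32066.3447 + 110.25) = √32176.5947 = 179.378356
L = 6.25 × 179.378356 = 1121.114727
V = π·2.25² × L = 15.904313 × 1121.114727 = 17830.559308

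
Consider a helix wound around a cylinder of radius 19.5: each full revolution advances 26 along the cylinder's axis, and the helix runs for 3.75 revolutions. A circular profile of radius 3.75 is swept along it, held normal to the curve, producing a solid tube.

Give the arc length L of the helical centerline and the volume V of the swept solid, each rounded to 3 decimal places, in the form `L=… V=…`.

L=469.689 V=20750.228

2πR = 2π·19.5 = 122.522113
per-turn = √(122.522113² + 26²) = √(15011.6683 + 676) = √15687.6683 = 125.250422
L = 3.75 × 125.250422 = 469.689084
V = π·3.75² × L = 44.178647 × 469.689084 = 20750.228085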